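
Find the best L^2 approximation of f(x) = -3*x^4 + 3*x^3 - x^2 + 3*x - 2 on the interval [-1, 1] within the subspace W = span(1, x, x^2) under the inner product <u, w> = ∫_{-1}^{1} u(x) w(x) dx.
g(x) = -25*x^2/7 + 24*x/5 - 61/35

The best approximation g ∈ W is the orthogonal projection of f onto W. Writing g = a_0 + a_1 x + a_2 x^2, the coefficients solve the normal equations G · a = b where
  G_{ij} = <φ_i, φ_j> and b_i = <f, φ_i>, with φ_0 = 1, φ_1 = x, φ_2 = x^2.
G =
  [2, 0, 2/3]
  [0, 2/3, 0]
  [2/3, 0, 2/5],
b = (-88/15, 16/5, -272/105).
Solving gives a_0 = -61/35, a_1 = 24/5, a_2 = -25/7, so
  g(x) = -25*x^2/7 + 24*x/5 - 61/35.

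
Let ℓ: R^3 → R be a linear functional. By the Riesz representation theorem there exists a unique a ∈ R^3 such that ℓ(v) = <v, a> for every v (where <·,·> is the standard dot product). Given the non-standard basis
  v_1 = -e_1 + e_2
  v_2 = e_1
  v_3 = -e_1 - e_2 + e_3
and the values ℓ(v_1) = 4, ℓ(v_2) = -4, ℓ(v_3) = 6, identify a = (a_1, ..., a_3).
a = (-4, 0, 2)

Write a = (a_1, ..., a_3) in the standard basis. For each basis vector v_i, ℓ(v_i) = <v_i, a> is a linear equation in the a_j's. Collect the n equations into a matrix system V a = ℓ, where row i of V is v_i (expressed in the standard basis). Since V is invertible (lower-triangular with 1s on the diagonal, up to permutation), solve by back-substitution:
  V =
[[-1, 1, 0],
 [1, 0, 0],
 [-1, -1, 1]]
  V a = (4, -4, 6)
Solving gives a = (-4, 0, 2).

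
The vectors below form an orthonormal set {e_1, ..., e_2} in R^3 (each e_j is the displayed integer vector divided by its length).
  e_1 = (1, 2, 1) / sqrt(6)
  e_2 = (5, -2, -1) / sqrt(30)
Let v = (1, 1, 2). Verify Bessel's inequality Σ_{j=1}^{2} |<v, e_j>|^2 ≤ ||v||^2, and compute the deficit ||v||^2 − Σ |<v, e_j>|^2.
Σ |<v, e_j>|^2 = 21/5; ||v||^2 = 6; deficit = 9/5

Write each e_j = u_j / sqrt(<u_j, u_j>) where u_j is the displayed integer vector. Then <v, e_j> = <v, u_j> / sqrt(<u_j, u_j>), so |<v, e_j>|^2 = <v, u_j>^2 / <u_j, u_j>.
Coefficients: <v, e_1> = 5/sqrt(6), <v, e_2> = 1/sqrt(30).
Square and sum: Σ |<v, e_j>|^2 = 21/5.
Compute ||v||^2 = v·v = 6.
Deficit = 6 − 21/5 = 9/5 ≥ 0, confirming Bessel's inequality. (The deficit equals ||v − Σ <v,e_j> e_j||^2, the squared distance from v to span{e_j}.)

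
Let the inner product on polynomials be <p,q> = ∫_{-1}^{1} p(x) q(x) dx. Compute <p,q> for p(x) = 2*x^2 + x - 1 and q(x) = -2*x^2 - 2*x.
<p,q> = -8/5

Expand the product: p(x)·q(x) = -4*x^4 - 6*x^3 + 2*x.
∫_{-1}^{1} of each monomial x^k gives [2/(k+1) if k even, 0 if k odd]. Integrating term-by-term (or equivalently evaluating the antiderivative F(x) = -4*x^5/5 - 3*x^4/2 + x^2 at the endpoints):
  F(1) − F(−1) = -13/10 − (3/10) = -8/5.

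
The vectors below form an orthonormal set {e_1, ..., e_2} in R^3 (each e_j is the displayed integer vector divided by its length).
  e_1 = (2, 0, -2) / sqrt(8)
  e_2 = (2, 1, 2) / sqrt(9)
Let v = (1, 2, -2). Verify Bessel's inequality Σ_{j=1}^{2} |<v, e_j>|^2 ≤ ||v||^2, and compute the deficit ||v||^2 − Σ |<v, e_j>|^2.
Σ |<v, e_j>|^2 = 9/2; ||v||^2 = 9; deficit = 9/2

Write each e_j = u_j / sqrt(<u_j, u_j>) where u_j is the displayed integer vector. Then <v, e_j> = <v, u_j> / sqrt(<u_j, u_j>), so |<v, e_j>|^2 = <v, u_j>^2 / <u_j, u_j>.
Coefficients: <v, e_1> = 6/sqrt(8), <v, e_2> = 0/sqrt(9).
Square and sum: Σ |<v, e_j>|^2 = 9/2.
Compute ||v||^2 = v·v = 9.
Deficit = 9 − 9/2 = 9/2 ≥ 0, confirming Bessel's inequality. (The deficit equals ||v − Σ <v,e_j> e_j||^2, the squared distance from v to span{e_j}.)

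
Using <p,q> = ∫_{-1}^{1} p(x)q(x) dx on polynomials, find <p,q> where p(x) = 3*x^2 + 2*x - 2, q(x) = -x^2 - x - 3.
<p,q> = 24/5

Expand the product: p(x)·q(x) = -3*x^4 - 5*x^3 - 9*x^2 - 4*x + 6.
∫_{-1}^{1} of each monomial x^k gives [2/(k+1) if k even, 0 if k odd]. Integrating term-by-term (or equivalently evaluating the antiderivative F(x) = -3*x^5/5 - 5*x^4/4 - 3*x^3 - 2*x^2 + 6*x at the endpoints):
  F(1) − F(−1) = -17/20 − (-113/20) = 24/5.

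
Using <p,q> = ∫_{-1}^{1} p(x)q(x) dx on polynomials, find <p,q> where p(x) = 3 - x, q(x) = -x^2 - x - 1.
<p,q> = -22/3

Expand the product: p(x)·q(x) = x^3 - 2*x^2 - 2*x - 3.
∫_{-1}^{1} of each monomial x^k gives [2/(k+1) if k even, 0 if k odd]. Integrating term-by-term (or equivalently evaluating the antiderivative F(x) = x^4/4 - 2*x^3/3 - x^2 - 3*x at the endpoints):
  F(1) − F(−1) = -53/12 − (35/12) = -22/3.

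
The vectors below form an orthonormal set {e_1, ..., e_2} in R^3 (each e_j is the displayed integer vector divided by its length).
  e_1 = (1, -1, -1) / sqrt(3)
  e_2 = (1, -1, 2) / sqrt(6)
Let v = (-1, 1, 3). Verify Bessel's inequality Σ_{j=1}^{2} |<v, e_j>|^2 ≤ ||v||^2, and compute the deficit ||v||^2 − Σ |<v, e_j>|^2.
Σ |<v, e_j>|^2 = 11; ||v||^2 = 11; deficit = 0

Write each e_j = u_j / sqrt(<u_j, u_j>) where u_j is the displayed integer vector. Then <v, e_j> = <v, u_j> / sqrt(<u_j, u_j>), so |<v, e_j>|^2 = <v, u_j>^2 / <u_j, u_j>.
Coefficients: <v, e_1> = -5/sqrt(3), <v, e_2> = 4/sqrt(6).
Square and sum: Σ |<v, e_j>|^2 = 11.
Compute ||v||^2 = v·v = 11.
Deficit = 11 − 11 = 0 ≥ 0, confirming Bessel's inequality. (The deficit equals ||v − Σ <v,e_j> e_j||^2, the squared distance from v to span{e_j}.)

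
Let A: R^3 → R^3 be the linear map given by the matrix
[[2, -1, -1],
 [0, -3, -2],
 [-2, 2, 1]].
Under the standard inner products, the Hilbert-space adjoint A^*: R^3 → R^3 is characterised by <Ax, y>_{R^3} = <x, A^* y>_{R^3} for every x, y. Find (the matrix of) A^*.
A^* = A^T =
[[2, 0, -2],
 [-1, -3, 2],
 [-1, -2, 1]]

For real matrices with standard dot products, the defining identity <Ax, y> = <x, A^* y> gives (Ax)^T y = x^T (A^*) y, i.e. x^T A^T y = x^T (A^*) y. Since this holds for all x, y, we must have A^* = A^T. Therefore
A^* =
[[2, 0, -2],
 [-1, -3, 2],
 [-1, -2, 1]].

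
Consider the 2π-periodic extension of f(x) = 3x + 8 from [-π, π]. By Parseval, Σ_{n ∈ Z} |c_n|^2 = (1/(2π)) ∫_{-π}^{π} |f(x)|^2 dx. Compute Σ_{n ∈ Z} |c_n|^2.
Σ |c_n|^2 = 3π^2 + 64

Expand and integrate term by term over [-π, π]:
  ∫ (3x)^2 dx = 9·(2π^3/3); ∫ 2·3·(8)·x dx = 0 (odd integrand); ∫ 8^2 dx = 64·2π.
So (1/(2π)) ∫_{-π}^{π} (3x + 8)^2 dx = 9π^2/3 + 64 = 3π^2 + 64.
Parseval ⇒ Σ |c_n|^2 = 3π^2 + 64.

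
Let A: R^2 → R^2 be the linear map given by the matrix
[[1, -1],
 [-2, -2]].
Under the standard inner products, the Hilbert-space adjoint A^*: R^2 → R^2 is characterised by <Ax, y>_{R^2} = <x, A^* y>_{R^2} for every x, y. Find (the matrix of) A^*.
A^* = A^T =
[[1, -2],
 [-1, -2]]

For real matrices with standard dot products, the defining identity <Ax, y> = <x, A^* y> gives (Ax)^T y = x^T (A^*) y, i.e. x^T A^T y = x^T (A^*) y. Since this holds for all x, y, we must have A^* = A^T. Therefore
A^* =
[[1, -2],
 [-1, -2]].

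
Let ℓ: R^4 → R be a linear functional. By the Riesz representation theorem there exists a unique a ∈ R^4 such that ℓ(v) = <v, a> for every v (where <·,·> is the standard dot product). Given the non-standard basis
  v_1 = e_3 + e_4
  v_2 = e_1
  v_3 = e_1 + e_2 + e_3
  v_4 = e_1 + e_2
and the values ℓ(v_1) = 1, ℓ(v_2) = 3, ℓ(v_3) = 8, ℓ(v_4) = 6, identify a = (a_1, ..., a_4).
a = (3, 3, 2, -1)

Write a = (a_1, ..., a_4) in the standard basis. For each basis vector v_i, ℓ(v_i) = <v_i, a> is a linear equation in the a_j's. Collect the n equations into a matrix system V a = ℓ, where row i of V is v_i (expressed in the standard basis). Since V is invertible (lower-triangular with 1s on the diagonal, up to permutation), solve by back-substitution:
  V =
[[0, 0, 1, 1],
 [1, 0, 0, 0],
 [1, 1, 1, 0],
 [1, 1, 0, 0]]
  V a = (1, 3, 8, 6)
Solving gives a = (3, 3, 2, -1).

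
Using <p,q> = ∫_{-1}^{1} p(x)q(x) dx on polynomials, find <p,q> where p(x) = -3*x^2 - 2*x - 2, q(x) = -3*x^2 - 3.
<p,q> = 128/5

Expand the product: p(x)·q(x) = 9*x^4 + 6*x^3 + 15*x^2 + 6*x + 6.
∫_{-1}^{1} of each monomial x^k gives [2/(k+1) if k even, 0 if k odd]. Integrating term-by-term (or equivalently evaluating the antiderivative F(x) = 9*x^5/5 + 3*x^4/2 + 5*x^3 + 3*x^2 + 6*x at the endpoints):
  F(1) − F(−1) = 173/10 − (-83/10) = 128/5.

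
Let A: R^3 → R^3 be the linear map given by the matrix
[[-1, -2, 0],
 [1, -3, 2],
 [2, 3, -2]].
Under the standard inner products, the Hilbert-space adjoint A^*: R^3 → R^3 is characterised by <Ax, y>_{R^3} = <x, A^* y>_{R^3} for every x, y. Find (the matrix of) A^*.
A^* = A^T =
[[-1, 1, 2],
 [-2, -3, 3],
 [0, 2, -2]]

For real matrices with standard dot products, the defining identity <Ax, y> = <x, A^* y> gives (Ax)^T y = x^T (A^*) y, i.e. x^T A^T y = x^T (A^*) y. Since this holds for all x, y, we must have A^* = A^T. Therefore
A^* =
[[-1, 1, 2],
 [-2, -3, 3],
 [0, 2, -2]].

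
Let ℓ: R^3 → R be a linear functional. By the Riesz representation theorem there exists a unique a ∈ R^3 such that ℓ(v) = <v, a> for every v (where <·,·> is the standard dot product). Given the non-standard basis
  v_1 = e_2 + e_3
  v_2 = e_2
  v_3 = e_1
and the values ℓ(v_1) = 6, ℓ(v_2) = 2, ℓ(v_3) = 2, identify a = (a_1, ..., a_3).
a = (2, 2, 4)

Write a = (a_1, ..., a_3) in the standard basis. For each basis vector v_i, ℓ(v_i) = <v_i, a> is a linear equation in the a_j's. Collect the n equations into a matrix system V a = ℓ, where row i of V is v_i (expressed in the standard basis). Since V is invertible (lower-triangular with 1s on the diagonal, up to permutation), solve by back-substitution:
  V =
[[0, 1, 1],
 [0, 1, 0],
 [1, 0, 0]]
  V a = (6, 2, 2)
Solving gives a = (2, 2, 4).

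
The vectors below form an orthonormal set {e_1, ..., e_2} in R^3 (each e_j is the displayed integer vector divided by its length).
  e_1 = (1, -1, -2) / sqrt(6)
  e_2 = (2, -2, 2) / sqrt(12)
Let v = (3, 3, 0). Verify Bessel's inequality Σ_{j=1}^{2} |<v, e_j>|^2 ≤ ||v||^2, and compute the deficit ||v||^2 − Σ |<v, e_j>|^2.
Σ |<v, e_j>|^2 = 0; ||v||^2 = 18; deficit = 18

Write each e_j = u_j / sqrt(<u_j, u_j>) where u_j is the displayed integer vector. Then <v, e_j> = <v, u_j> / sqrt(<u_j, u_j>), so |<v, e_j>|^2 = <v, u_j>^2 / <u_j, u_j>.
Coefficients: <v, e_1> = 0/sqrt(6), <v, e_2> = 0/sqrt(12).
Square and sum: Σ |<v, e_j>|^2 = 0.
Compute ||v||^2 = v·v = 18.
Deficit = 18 − 0 = 18 ≥ 0, confirming Bessel's inequality. (The deficit equals ||v − Σ <v,e_j> e_j||^2, the squared distance from v to span{e_j}.)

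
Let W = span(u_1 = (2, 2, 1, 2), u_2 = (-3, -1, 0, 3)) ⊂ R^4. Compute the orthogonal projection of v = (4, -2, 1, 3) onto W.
proj_W(v) = (43/27, 5/3, 23/27, 49/27)

Set up U = [u_1 | ... | u_2] ∈ R^(4×2). The projector onto W = col(U) is P = U (U^T U)^(-1) U^T.
Compute U^T U =
  [13, -2]
  [-2, 19],
and U^T v = (11, -1).
Solve U^T U · c = U^T v for the coefficients: c = (23/27, 1/27). The projection is proj_W(v) = U c.
Check: (v - proj_W(v)) · u_1 = 0  (should be 0).
Check: (v - proj_W(v)) · u_2 = 0  (should be 0).
Result: proj_W(v) = (43/27, 5/3, 23/27, 49/27).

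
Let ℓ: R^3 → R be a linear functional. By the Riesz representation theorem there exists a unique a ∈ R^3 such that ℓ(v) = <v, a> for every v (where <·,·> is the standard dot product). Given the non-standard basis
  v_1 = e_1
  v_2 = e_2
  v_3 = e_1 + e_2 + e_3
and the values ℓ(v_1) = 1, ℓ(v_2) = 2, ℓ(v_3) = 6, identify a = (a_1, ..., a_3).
a = (1, 2, 3)

Write a = (a_1, ..., a_3) in the standard basis. For each basis vector v_i, ℓ(v_i) = <v_i, a> is a linear equation in the a_j's. Collect the n equations into a matrix system V a = ℓ, where row i of V is v_i (expressed in the standard basis). Since V is invertible (lower-triangular with 1s on the diagonal, up to permutation), solve by back-substitution:
  V =
[[1, 0, 0],
 [0, 1, 0],
 [1, 1, 1]]
  V a = (1, 2, 6)
Solving gives a = (1, 2, 3).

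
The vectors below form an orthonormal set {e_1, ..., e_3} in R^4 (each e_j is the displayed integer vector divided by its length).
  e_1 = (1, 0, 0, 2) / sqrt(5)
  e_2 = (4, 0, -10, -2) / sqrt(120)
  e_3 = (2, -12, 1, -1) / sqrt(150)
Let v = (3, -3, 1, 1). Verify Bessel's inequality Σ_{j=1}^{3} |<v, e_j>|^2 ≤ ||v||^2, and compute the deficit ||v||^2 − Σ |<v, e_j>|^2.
Σ |<v, e_j>|^2 = 419/25; ||v||^2 = 20; deficit = 81/25

Write each e_j = u_j / sqrt(<u_j, u_j>) where u_j is the displayed integer vector. Then <v, e_j> = <v, u_j> / sqrt(<u_j, u_j>), so |<v, e_j>|^2 = <v, u_j>^2 / <u_j, u_j>.
Coefficients: <v, e_1> = 5/sqrt(5), <v, e_2> = 0/sqrt(120), <v, e_3> = 42/sqrt(150).
Square and sum: Σ |<v, e_j>|^2 = 419/25.
Compute ||v||^2 = v·v = 20.
Deficit = 20 − 419/25 = 81/25 ≥ 0, confirming Bessel's inequality. (The deficit equals ||v − Σ <v,e_j> e_j||^2, the squared distance from v to span{e_j}.)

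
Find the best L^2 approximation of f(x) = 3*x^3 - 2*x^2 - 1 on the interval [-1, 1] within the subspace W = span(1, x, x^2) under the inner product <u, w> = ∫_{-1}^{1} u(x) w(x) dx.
g(x) = -2*x^2 + 9*x/5 - 1

The best approximation g ∈ W is the orthogonal projection of f onto W. Writing g = a_0 + a_1 x + a_2 x^2, the coefficients solve the normal equations G · a = b where
  G_{ij} = <φ_i, φ_j> and b_i = <f, φ_i>, with φ_0 = 1, φ_1 = x, φ_2 = x^2.
G =
  [2, 0, 2/3]
  [0, 2/3, 0]
  [2/3, 0, 2/5],
b = (-10/3, 6/5, -22/15).
Solving gives a_0 = -1, a_1 = 9/5, a_2 = -2, so
  g(x) = -2*x^2 + 9*x/5 - 1.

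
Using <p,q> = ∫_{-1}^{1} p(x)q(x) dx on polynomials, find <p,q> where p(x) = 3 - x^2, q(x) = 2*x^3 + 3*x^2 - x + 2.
<p,q> = 232/15

Expand the product: p(x)·q(x) = -2*x^5 - 3*x^4 + 7*x^3 + 7*x^2 - 3*x + 6.
∫_{-1}^{1} of each monomial x^k gives [2/(k+1) if k even, 0 if k odd]. Integrating term-by-term (or equivalently evaluating the antiderivative F(x) = -x^6/3 - 3*x^5/5 + 7*x^4/4 + 7*x^3/3 - 3*x^2/2 + 6*x at the endpoints):
  F(1) − F(−1) = 153/20 − (-469/60) = 232/15.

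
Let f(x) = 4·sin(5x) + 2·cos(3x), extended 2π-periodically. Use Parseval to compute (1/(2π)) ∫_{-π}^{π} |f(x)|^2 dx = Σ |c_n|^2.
Σ |c_n|^2 = 10

Expand |f|^2 and use orthogonality of {sin(nx), cos(mx)} on [-π, π]:
  ∫_{-π}^{π} sin(nx)^2 dx = π, ∫ cos(mx)^2 dx = π, and cross terms integrate to 0.
So ∫_{-π}^{π} f(x)^2 dx = 4^2 · π + 2^2 · π = (16 + 4)π.
Divide by 2π: (16 + 4)/2 = 10.
By Parseval, this equals Σ |c_n|^2.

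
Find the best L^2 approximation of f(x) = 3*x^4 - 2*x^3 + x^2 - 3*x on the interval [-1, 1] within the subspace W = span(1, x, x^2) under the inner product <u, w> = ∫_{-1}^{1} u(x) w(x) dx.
g(x) = 25*x^2/7 - 21*x/5 - 9/35

The best approximation g ∈ W is the orthogonal projection of f onto W. Writing g = a_0 + a_1 x + a_2 x^2, the coefficients solve the normal equations G · a = b where
  G_{ij} = <φ_i, φ_j> and b_i = <f, φ_i>, with φ_0 = 1, φ_1 = x, φ_2 = x^2.
G =
  [2, 0, 2/3]
  [0, 2/3, 0]
  [2/3, 0, 2/5],
b = (28/15, -14/5, 44/35).
Solving gives a_0 = -9/35, a_1 = -21/5, a_2 = 25/7, so
  g(x) = 25*x^2/7 - 21*x/5 - 9/35.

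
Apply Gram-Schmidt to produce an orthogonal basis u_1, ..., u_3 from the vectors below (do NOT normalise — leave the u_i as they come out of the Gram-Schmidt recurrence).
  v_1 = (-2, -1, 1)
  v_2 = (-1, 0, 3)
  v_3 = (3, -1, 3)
Orthogonal basis:
  u_1 = (-2, -1, 1)
  u_2 = (2/3, 5/6, 13/6)
  u_3 = (51/35, -17/7, 17/35)

Apply the Gram-Schmidt recurrence
  u_1 = v_1
  u_i = v_i − Σ_{j<i} ((v_i · u_j) / (u_j · u_j)) · u_j.

Step by step this gives:
  u_1 = (-2, -1, 1)
  u_2 = (2/3, 5/6, 13/6)
  u_3 = (51/35, -17/7, 17/35)

Orthogonality check:
  u_2 · u_1 = 0 (should be 0)
  u_3 · u_1 = 0 (should be 0)
  u_3 · u_2 = 0 (should be 0)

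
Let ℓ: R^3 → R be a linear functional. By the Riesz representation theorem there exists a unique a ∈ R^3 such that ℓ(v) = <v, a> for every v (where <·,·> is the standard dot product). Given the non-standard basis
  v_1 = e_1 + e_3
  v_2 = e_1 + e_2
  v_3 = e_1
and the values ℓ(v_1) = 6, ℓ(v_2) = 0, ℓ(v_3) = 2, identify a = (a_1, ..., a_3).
a = (2, -2, 4)

Write a = (a_1, ..., a_3) in the standard basis. For each basis vector v_i, ℓ(v_i) = <v_i, a> is a linear equation in the a_j's. Collect the n equations into a matrix system V a = ℓ, where row i of V is v_i (expressed in the standard basis). Since V is invertible (lower-triangular with 1s on the diagonal, up to permutation), solve by back-substitution:
  V =
[[1, 0, 1],
 [1, 1, 0],
 [1, 0, 0]]
  V a = (6, 0, 2)
Solving gives a = (2, -2, 4).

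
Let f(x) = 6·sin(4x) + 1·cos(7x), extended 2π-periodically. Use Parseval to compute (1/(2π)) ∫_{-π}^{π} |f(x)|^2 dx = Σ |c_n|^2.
Σ |c_n|^2 = 37/2

Expand |f|^2 and use orthogonality of {sin(nx), cos(mx)} on [-π, π]:
  ∫_{-π}^{π} sin(nx)^2 dx = π, ∫ cos(mx)^2 dx = π, and cross terms integrate to 0.
So ∫_{-π}^{π} f(x)^2 dx = 6^2 · π + 1^2 · π = (36 + 1)π.
Divide by 2π: (36 + 1)/2 = 37/2.
By Parseval, this equals Σ |c_n|^2.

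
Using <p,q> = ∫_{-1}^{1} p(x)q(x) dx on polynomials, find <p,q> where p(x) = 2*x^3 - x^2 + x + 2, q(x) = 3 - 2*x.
<p,q> = 106/15

Expand the product: p(x)·q(x) = -4*x^4 + 8*x^3 - 5*x^2 - x + 6.
∫_{-1}^{1} of each monomial x^k gives [2/(k+1) if k even, 0 if k odd]. Integrating term-by-term (or equivalently evaluating the antiderivative F(x) = -4*x^5/5 + 2*x^4 - 5*x^3/3 - x^2/2 + 6*x at the endpoints):
  F(1) − F(−1) = 151/30 − (-61/30) = 106/15.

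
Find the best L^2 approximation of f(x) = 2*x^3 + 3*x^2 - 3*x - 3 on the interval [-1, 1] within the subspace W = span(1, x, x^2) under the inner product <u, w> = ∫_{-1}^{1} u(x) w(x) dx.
g(x) = 3*x^2 - 9*x/5 - 3

The best approximation g ∈ W is the orthogonal projection of f onto W. Writing g = a_0 + a_1 x + a_2 x^2, the coefficients solve the normal equations G · a = b where
  G_{ij} = <φ_i, φ_j> and b_i = <f, φ_i>, with φ_0 = 1, φ_1 = x, φ_2 = x^2.
G =
  [2, 0, 2/3]
  [0, 2/3, 0]
  [2/3, 0, 2/5],
b = (-4, -6/5, -4/5).
Solving gives a_0 = -3, a_1 = -9/5, a_2 = 3, so
  g(x) = 3*x^2 - 9*x/5 - 3.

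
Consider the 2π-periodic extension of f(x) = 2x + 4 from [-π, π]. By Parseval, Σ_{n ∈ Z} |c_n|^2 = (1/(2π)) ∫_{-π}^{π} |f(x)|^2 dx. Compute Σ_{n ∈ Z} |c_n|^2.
Σ |c_n|^2 = 4π^2/3 + 16

Expand and integrate term by term over [-π, π]:
  ∫ (2x)^2 dx = 4·(2π^3/3); ∫ 2·2·(4)·x dx = 0 (odd integrand); ∫ 4^2 dx = 16·2π.
So (1/(2π)) ∫_{-π}^{π} (2x + 4)^2 dx = 4π^2/3 + 16 = 4π^2/3 + 16.
Parseval ⇒ Σ |c_n|^2 = 4π^2/3 + 16.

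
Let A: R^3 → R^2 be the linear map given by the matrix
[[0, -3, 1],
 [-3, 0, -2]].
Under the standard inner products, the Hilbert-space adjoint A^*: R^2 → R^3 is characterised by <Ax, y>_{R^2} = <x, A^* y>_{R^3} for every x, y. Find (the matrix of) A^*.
A^* = A^T =
[[0, -3],
 [-3, 0],
 [1, -2]]

For real matrices with standard dot products, the defining identity <Ax, y> = <x, A^* y> gives (Ax)^T y = x^T (A^*) y, i.e. x^T A^T y = x^T (A^*) y. Since this holds for all x, y, we must have A^* = A^T. Therefore
A^* =
[[0, -3],
 [-3, 0],
 [1, -2]].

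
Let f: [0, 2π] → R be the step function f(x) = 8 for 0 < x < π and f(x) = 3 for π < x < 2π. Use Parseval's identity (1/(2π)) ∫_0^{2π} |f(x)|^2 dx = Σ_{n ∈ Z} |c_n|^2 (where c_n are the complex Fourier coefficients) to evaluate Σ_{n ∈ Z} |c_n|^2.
Σ |c_n|^2 = 73/2

Parseval equates the L^2 energy of f (normalised by 1/(2π)) with the ℓ^2 sum of its Fourier coefficients: (1/(2π)) ∫_0^{2π} |f|^2 = Σ |c_n|^2.
Compute the left side: (1/(2π)) [∫_0^π 8^2 dx + ∫_π^{2π} 3^2 dx] = (1/(2π)) · (64π + 9π) = (64 + 9)/2 = 73/2.
So Σ_{n ∈ Z} |c_n|^2 = 73/2.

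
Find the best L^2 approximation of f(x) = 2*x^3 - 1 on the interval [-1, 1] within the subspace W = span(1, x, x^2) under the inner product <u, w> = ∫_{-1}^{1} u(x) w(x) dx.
g(x) = 6*x/5 - 1

The best approximation g ∈ W is the orthogonal projection of f onto W. Writing g = a_0 + a_1 x + a_2 x^2, the coefficients solve the normal equations G · a = b where
  G_{ij} = <φ_i, φ_j> and b_i = <f, φ_i>, with φ_0 = 1, φ_1 = x, φ_2 = x^2.
G =
  [2, 0, 2/3]
  [0, 2/3, 0]
  [2/3, 0, 2/5],
b = (-2, 4/5, -2/3).
Solving gives a_0 = -1, a_1 = 6/5, a_2 = 0, so
  g(x) = 6*x/5 - 1.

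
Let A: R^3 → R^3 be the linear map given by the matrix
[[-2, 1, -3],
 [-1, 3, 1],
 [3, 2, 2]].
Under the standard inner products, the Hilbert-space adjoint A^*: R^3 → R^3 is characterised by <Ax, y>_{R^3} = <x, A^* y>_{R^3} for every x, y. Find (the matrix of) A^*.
A^* = A^T =
[[-2, -1, 3],
 [1, 3, 2],
 [-3, 1, 2]]

For real matrices with standard dot products, the defining identity <Ax, y> = <x, A^* y> gives (Ax)^T y = x^T (A^*) y, i.e. x^T A^T y = x^T (A^*) y. Since this holds for all x, y, we must have A^* = A^T. Therefore
A^* =
[[-2, -1, 3],
 [1, 3, 2],
 [-3, 1, 2]].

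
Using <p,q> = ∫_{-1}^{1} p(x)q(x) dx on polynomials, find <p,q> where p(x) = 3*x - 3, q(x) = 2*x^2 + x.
<p,q> = -2

Expand the product: p(x)·q(x) = 6*x^3 - 3*x^2 - 3*x.
∫_{-1}^{1} of each monomial x^k gives [2/(k+1) if k even, 0 if k odd]. Integrating term-by-term (or equivalently evaluating the antiderivative F(x) = 3*x^4/2 - x^3 - 3*x^2/2 at the endpoints):
  F(1) − F(−1) = -1 − (1) = -2.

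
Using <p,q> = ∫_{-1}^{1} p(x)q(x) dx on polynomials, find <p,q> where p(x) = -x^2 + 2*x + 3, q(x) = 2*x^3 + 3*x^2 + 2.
<p,q> = 256/15

Expand the product: p(x)·q(x) = -2*x^5 + x^4 + 12*x^3 + 7*x^2 + 4*x + 6.
∫_{-1}^{1} of each monomial x^k gives [2/(k+1) if k even, 0 if k odd]. Integrating term-by-term (or equivalently evaluating the antiderivative F(x) = -x^6/3 + x^5/5 + 3*x^4 + 7*x^3/3 + 2*x^2 + 6*x at the endpoints):
  F(1) − F(−1) = 66/5 − (-58/15) = 256/15.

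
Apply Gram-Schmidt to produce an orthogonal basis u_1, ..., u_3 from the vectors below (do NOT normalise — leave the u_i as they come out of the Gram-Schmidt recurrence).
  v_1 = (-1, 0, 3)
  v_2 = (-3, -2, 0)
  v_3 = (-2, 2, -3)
Orthogonal basis:
  u_1 = (-1, 0, 3)
  u_2 = (-27/10, -2, -9/10)
  u_3 = (-216/121, 324/121, -72/121)

Apply the Gram-Schmidt recurrence
  u_1 = v_1
  u_i = v_i − Σ_{j<i} ((v_i · u_j) / (u_j · u_j)) · u_j.

Step by step this gives:
  u_1 = (-1, 0, 3)
  u_2 = (-27/10, -2, -9/10)
  u_3 = (-216/121, 324/121, -72/121)

Orthogonality check:
  u_2 · u_1 = 0 (should be 0)
  u_3 · u_1 = 0 (should be 0)
  u_3 · u_2 = 0 (should be 0)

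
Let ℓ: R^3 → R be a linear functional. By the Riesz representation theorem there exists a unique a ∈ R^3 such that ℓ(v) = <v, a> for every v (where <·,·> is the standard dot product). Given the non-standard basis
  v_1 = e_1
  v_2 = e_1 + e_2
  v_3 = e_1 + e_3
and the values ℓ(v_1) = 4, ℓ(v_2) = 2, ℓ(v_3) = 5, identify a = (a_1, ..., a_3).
a = (4, -2, 1)

Write a = (a_1, ..., a_3) in the standard basis. For each basis vector v_i, ℓ(v_i) = <v_i, a> is a linear equation in the a_j's. Collect the n equations into a matrix system V a = ℓ, where row i of V is v_i (expressed in the standard basis). Since V is invertible (lower-triangular with 1s on the diagonal, up to permutation), solve by back-substitution:
  V =
[[1, 0, 0],
 [1, 1, 0],
 [1, 0, 1]]
  V a = (4, 2, 5)
Solving gives a = (4, -2, 1).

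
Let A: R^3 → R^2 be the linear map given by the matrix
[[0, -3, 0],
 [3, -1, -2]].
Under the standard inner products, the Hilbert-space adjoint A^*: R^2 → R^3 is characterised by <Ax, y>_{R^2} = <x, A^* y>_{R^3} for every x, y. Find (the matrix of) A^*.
A^* = A^T =
[[0, 3],
 [-3, -1],
 [0, -2]]

For real matrices with standard dot products, the defining identity <Ax, y> = <x, A^* y> gives (Ax)^T y = x^T (A^*) y, i.e. x^T A^T y = x^T (A^*) y. Since this holds for all x, y, we must have A^* = A^T. Therefore
A^* =
[[0, 3],
 [-3, -1],
 [0, -2]].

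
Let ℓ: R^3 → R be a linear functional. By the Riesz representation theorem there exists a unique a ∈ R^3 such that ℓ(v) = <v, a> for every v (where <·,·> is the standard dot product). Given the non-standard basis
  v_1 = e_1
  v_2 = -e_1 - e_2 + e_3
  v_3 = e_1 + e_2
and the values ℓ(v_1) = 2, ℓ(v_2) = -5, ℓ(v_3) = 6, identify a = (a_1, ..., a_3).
a = (2, 4, 1)

Write a = (a_1, ..., a_3) in the standard basis. For each basis vector v_i, ℓ(v_i) = <v_i, a> is a linear equation in the a_j's. Collect the n equations into a matrix system V a = ℓ, where row i of V is v_i (expressed in the standard basis). Since V is invertible (lower-triangular with 1s on the diagonal, up to permutation), solve by back-substitution:
  V =
[[1, 0, 0],
 [-1, -1, 1],
 [1, 1, 0]]
  V a = (2, -5, 6)
Solving gives a = (2, 4, 1).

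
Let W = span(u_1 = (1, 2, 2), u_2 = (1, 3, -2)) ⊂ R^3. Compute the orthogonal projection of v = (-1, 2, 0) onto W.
proj_W(v) = (7/13, 18/13, -2/13)

Set up U = [u_1 | ... | u_2] ∈ R^(3×2). The projector onto W = col(U) is P = U (U^T U)^(-1) U^T.
Compute U^T U =
  [9, 3]
  [3, 14],
and U^T v = (3, 5).
Solve U^T U · c = U^T v for the coefficients: c = (3/13, 4/13). The projection is proj_W(v) = U c.
Check: (v - proj_W(v)) · u_1 = 0  (should be 0).
Check: (v - proj_W(v)) · u_2 = 0  (should be 0).
Result: proj_W(v) = (7/13, 18/13, -2/13).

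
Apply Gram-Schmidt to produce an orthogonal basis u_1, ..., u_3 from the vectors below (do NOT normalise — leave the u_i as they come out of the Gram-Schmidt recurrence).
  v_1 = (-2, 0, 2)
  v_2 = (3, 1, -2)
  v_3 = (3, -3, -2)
Orthogonal basis:
  u_1 = (-2, 0, 2)
  u_2 = (1/2, 1, 1/2)
  u_3 = (4/3, -4/3, 4/3)

Apply the Gram-Schmidt recurrence
  u_1 = v_1
  u_i = v_i − Σ_{j<i} ((v_i · u_j) / (u_j · u_j)) · u_j.

Step by step this gives:
  u_1 = (-2, 0, 2)
  u_2 = (1/2, 1, 1/2)
  u_3 = (4/3, -4/3, 4/3)

Orthogonality check:
  u_2 · u_1 = 0 (should be 0)
  u_3 · u_1 = 0 (should be 0)
  u_3 · u_2 = 0 (should be 0)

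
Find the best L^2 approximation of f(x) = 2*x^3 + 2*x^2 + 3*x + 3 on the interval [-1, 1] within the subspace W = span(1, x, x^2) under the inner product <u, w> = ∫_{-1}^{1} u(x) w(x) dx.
g(x) = 2*x^2 + 21*x/5 + 3

The best approximation g ∈ W is the orthogonal projection of f onto W. Writing g = a_0 + a_1 x + a_2 x^2, the coefficients solve the normal equations G · a = b where
  G_{ij} = <φ_i, φ_j> and b_i = <f, φ_i>, with φ_0 = 1, φ_1 = x, φ_2 = x^2.
G =
  [2, 0, 2/3]
  [0, 2/3, 0]
  [2/3, 0, 2/5],
b = (22/3, 14/5, 14/5).
Solving gives a_0 = 3, a_1 = 21/5, a_2 = 2, so
  g(x) = 2*x^2 + 21*x/5 + 3.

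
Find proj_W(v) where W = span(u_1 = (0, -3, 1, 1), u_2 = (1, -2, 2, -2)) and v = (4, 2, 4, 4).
proj_W(v) = (-12/107, -54/107, 2/107, 50/107)

Set up U = [u_1 | ... | u_2] ∈ R^(4×2). The projector onto W = col(U) is P = U (U^T U)^(-1) U^T.
Compute U^T U =
  [11, 6]
  [6, 13],
and U^T v = (2, 0).
Solve U^T U · c = U^T v for the coefficients: c = (26/107, -12/107). The projection is proj_W(v) = U c.
Check: (v - proj_W(v)) · u_1 = 0  (should be 0).
Check: (v - proj_W(v)) · u_2 = 0  (should be 0).
Result: proj_W(v) = (-12/107, -54/107, 2/107, 50/107).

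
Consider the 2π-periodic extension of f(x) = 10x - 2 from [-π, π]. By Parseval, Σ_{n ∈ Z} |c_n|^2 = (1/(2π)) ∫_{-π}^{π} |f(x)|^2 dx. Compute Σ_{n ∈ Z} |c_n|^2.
Σ |c_n|^2 = 100π^2/3 + 4

Expand and integrate term by term over [-π, π]:
  ∫ (10x)^2 dx = 100·(2π^3/3); ∫ 2·10·(-2)·x dx = 0 (odd integrand); ∫ (-2)^2 dx = 4·2π.
So (1/(2π)) ∫_{-π}^{π} (10x - 2)^2 dx = 100π^2/3 + 4 = 100π^2/3 + 4.
Parseval ⇒ Σ |c_n|^2 = 100π^2/3 + 4.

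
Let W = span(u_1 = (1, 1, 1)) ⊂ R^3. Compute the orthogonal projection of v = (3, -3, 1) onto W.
proj_W(v) = (1/3, 1/3, 1/3)

Set up U = [u_1 | ... | u_1] ∈ R^(3×1). The projector onto W = col(U) is P = U (U^T U)^(-1) U^T.
Compute U^T U =
  [3],
and U^T v = (1).
Solve U^T U · c = U^T v for the coefficients: c = (1/3). The projection is proj_W(v) = U c.
Check: (v - proj_W(v)) · u_1 = 0  (should be 0).
Result: proj_W(v) = (1/3, 1/3, 1/3).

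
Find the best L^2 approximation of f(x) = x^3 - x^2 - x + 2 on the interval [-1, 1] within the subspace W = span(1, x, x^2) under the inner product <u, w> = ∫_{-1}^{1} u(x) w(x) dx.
g(x) = -x^2 - 2*x/5 + 2

The best approximation g ∈ W is the orthogonal projection of f onto W. Writing g = a_0 + a_1 x + a_2 x^2, the coefficients solve the normal equations G · a = b where
  G_{ij} = <φ_i, φ_j> and b_i = <f, φ_i>, with φ_0 = 1, φ_1 = x, φ_2 = x^2.
G =
  [2, 0, 2/3]
  [0, 2/3, 0]
  [2/3, 0, 2/5],
b = (10/3, -4/15, 14/15).
Solving gives a_0 = 2, a_1 = -2/5, a_2 = -1, so
  g(x) = -x^2 - 2*x/5 + 2.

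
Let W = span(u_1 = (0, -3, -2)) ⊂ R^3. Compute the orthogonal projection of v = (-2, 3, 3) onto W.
proj_W(v) = (0, 45/13, 30/13)

Set up U = [u_1 | ... | u_1] ∈ R^(3×1). The projector onto W = col(U) is P = U (U^T U)^(-1) U^T.
Compute U^T U =
  [13],
and U^T v = (-15).
Solve U^T U · c = U^T v for the coefficients: c = (-15/13). The projection is proj_W(v) = U c.
Check: (v - proj_W(v)) · u_1 = 0  (should be 0).
Result: proj_W(v) = (0, 45/13, 30/13).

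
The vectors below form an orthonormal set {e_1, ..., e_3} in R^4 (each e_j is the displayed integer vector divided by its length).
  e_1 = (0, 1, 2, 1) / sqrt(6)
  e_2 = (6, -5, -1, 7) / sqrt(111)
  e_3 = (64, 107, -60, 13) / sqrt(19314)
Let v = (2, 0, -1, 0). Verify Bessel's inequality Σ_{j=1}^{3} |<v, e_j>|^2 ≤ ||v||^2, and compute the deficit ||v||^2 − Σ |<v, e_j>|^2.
Σ |<v, e_j>|^2 = 1049/261; ||v||^2 = 5; deficit = 256/261

Write each e_j = u_j / sqrt(<u_j, u_j>) where u_j is the displayed integer vector. Then <v, e_j> = <v, u_j> / sqrt(<u_j, u_j>), so |<v, e_j>|^2 = <v, u_j>^2 / <u_j, u_j>.
Coefficients: <v, e_1> = -2/sqrt(6), <v, e_2> = 13/sqrt(111), <v, e_3> = 188/sqrt(19314).
Square and sum: Σ |<v, e_j>|^2 = 1049/261.
Compute ||v||^2 = v·v = 5.
Deficit = 5 − 1049/261 = 256/261 ≥ 0, confirming Bessel's inequality. (The deficit equals ||v − Σ <v,e_j> e_j||^2, the squared distance from v to span{e_j}.)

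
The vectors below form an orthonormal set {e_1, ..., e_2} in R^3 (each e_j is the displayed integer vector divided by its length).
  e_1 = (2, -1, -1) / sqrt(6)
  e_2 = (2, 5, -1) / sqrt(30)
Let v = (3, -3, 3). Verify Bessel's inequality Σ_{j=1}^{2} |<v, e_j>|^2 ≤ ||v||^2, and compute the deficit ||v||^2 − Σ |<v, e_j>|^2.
Σ |<v, e_j>|^2 = 54/5; ||v||^2 = 27; deficit = 81/5

Write each e_j = u_j / sqrt(<u_j, u_j>) where u_j is the displayed integer vector. Then <v, e_j> = <v, u_j> / sqrt(<u_j, u_j>), so |<v, e_j>|^2 = <v, u_j>^2 / <u_j, u_j>.
Coefficients: <v, e_1> = 6/sqrt(6), <v, e_2> = -12/sqrt(30).
Square and sum: Σ |<v, e_j>|^2 = 54/5.
Compute ||v||^2 = v·v = 27.
Deficit = 27 − 54/5 = 81/5 ≥ 0, confirming Bessel's inequality. (The deficit equals ||v − Σ <v,e_j> e_j||^2, the squared distance from v to span{e_j}.)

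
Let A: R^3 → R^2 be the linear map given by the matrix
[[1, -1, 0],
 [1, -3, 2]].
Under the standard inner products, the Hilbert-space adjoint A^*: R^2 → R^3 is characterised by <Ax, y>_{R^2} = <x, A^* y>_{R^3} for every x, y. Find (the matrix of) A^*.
A^* = A^T =
[[1, 1],
 [-1, -3],
 [0, 2]]

For real matrices with standard dot products, the defining identity <Ax, y> = <x, A^* y> gives (Ax)^T y = x^T (A^*) y, i.e. x^T A^T y = x^T (A^*) y. Since this holds for all x, y, we must have A^* = A^T. Therefore
A^* =
[[1, 1],
 [-1, -3],
 [0, 2]].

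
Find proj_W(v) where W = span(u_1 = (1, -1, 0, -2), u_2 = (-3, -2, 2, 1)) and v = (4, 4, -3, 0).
proj_W(v) = (130/33, 130/33, -104/33, 0)

Set up U = [u_1 | ... | u_2] ∈ R^(4×2). The projector onto W = col(U) is P = U (U^T U)^(-1) U^T.
Compute U^T U =
  [6, -3]
  [-3, 18],
and U^T v = (0, -26).
Solve U^T U · c = U^T v for the coefficients: c = (-26/33, -52/33). The projection is proj_W(v) = U c.
Check: (v - proj_W(v)) · u_1 = 0  (should be 0).
Check: (v - proj_W(v)) · u_2 = 0  (should be 0).
Result: proj_W(v) = (130/33, 130/33, -104/33, 0).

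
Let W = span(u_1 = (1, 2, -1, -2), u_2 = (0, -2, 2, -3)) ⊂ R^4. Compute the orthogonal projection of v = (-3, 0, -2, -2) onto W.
proj_W(v) = (3/10, 31/85, -11/170, -81/85)

Set up U = [u_1 | ... | u_2] ∈ R^(4×2). The projector onto W = col(U) is P = U (U^T U)^(-1) U^T.
Compute U^T U =
  [10, 0]
  [0, 17],
and U^T v = (3, 2).
Solve U^T U · c = U^T v for the coefficients: c = (3/10, 2/17). The projection is proj_W(v) = U c.
Check: (v - proj_W(v)) · u_1 = 0  (should be 0).
Check: (v - proj_W(v)) · u_2 = 0  (should be 0).
Result: proj_W(v) = (3/10, 31/85, -11/170, -81/85).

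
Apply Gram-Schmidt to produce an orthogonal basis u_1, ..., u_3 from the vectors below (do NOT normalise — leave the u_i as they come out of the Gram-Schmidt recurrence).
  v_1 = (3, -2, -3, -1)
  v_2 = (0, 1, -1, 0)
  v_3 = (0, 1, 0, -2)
Orthogonal basis:
  u_1 = (3, -2, -3, -1)
  u_2 = (-3/23, 25/23, -20/23, 1/23)
  u_3 = (1/15, 4/9, 4/9, -91/45)

Apply the Gram-Schmidt recurrence
  u_1 = v_1
  u_i = v_i − Σ_{j<i} ((v_i · u_j) / (u_j · u_j)) · u_j.

Step by step this gives:
  u_1 = (3, -2, -3, -1)
  u_2 = (-3/23, 25/23, -20/23, 1/23)
  u_3 = (1/15, 4/9, 4/9, -91/45)

Orthogonality check:
  u_2 · u_1 = 0 (should be 0)
  u_3 · u_1 = 0 (should be 0)
  u_3 · u_2 = 0 (should be 0)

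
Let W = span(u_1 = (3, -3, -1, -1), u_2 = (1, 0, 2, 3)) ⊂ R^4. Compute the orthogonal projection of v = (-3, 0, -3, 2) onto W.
proj_W(v) = (-215/138, 59/46, -17/138, -55/138)

Set up U = [u_1 | ... | u_2] ∈ R^(4×2). The projector onto W = col(U) is P = U (U^T U)^(-1) U^T.
Compute U^T U =
  [20, -2]
  [-2, 14],
and U^T v = (-8, -3).
Solve U^T U · c = U^T v for the coefficients: c = (-59/138, -19/69). The projection is proj_W(v) = U c.
Check: (v - proj_W(v)) · u_1 = 0  (should be 0).
Check: (v - proj_W(v)) · u_2 = 0  (should be 0).
Result: proj_W(v) = (-215/138, 59/46, -17/138, -55/138).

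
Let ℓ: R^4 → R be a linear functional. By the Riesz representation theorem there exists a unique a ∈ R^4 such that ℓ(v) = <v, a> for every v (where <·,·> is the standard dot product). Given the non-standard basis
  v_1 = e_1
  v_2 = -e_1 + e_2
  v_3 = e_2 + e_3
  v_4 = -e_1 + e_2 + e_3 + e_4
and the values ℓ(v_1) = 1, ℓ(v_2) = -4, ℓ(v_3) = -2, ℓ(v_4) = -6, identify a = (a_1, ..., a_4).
a = (1, -3, 1, -3)

Write a = (a_1, ..., a_4) in the standard basis. For each basis vector v_i, ℓ(v_i) = <v_i, a> is a linear equation in the a_j's. Collect the n equations into a matrix system V a = ℓ, where row i of V is v_i (expressed in the standard basis). Since V is invertible (lower-triangular with 1s on the diagonal, up to permutation), solve by back-substitution:
  V =
[[1, 0, 0, 0],
 [-1, 1, 0, 0],
 [0, 1, 1, 0],
 [-1, 1, 1, 1]]
  V a = (1, -4, -2, -6)
Solving gives a = (1, -3, 1, -3).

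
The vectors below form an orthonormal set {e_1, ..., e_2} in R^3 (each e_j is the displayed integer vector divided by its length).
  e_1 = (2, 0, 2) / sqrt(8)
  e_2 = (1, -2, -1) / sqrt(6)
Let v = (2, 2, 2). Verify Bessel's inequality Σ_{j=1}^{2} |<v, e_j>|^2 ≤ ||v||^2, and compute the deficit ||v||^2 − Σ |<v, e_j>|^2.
Σ |<v, e_j>|^2 = 32/3; ||v||^2 = 12; deficit = 4/3

Write each e_j = u_j / sqrt(<u_j, u_j>) where u_j is the displayed integer vector. Then <v, e_j> = <v, u_j> / sqrt(<u_j, u_j>), so |<v, e_j>|^2 = <v, u_j>^2 / <u_j, u_j>.
Coefficients: <v, e_1> = 8/sqrt(8), <v, e_2> = -4/sqrt(6).
Square and sum: Σ |<v, e_j>|^2 = 32/3.
Compute ||v||^2 = v·v = 12.
Deficit = 12 − 32/3 = 4/3 ≥ 0, confirming Bessel's inequality. (The deficit equals ||v − Σ <v,e_j> e_j||^2, the squared distance from v to span{e_j}.)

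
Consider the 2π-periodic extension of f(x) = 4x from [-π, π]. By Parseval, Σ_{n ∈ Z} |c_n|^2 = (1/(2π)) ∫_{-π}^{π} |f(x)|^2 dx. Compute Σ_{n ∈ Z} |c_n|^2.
Σ |c_n|^2 = 16π^2/3

Expand and integrate term by term over [-π, π]:
  ∫ (4x)^2 dx = 16·(2π^3/3); ∫ 2·4·(0)·x dx = 0 (odd integrand); ∫ 0^2 dx = 0·2π.
So (1/(2π)) ∫_{-π}^{π} (4x)^2 dx = 16π^2/3 + 0 = 16π^2/3.
Parseval ⇒ Σ |c_n|^2 = 16π^2/3.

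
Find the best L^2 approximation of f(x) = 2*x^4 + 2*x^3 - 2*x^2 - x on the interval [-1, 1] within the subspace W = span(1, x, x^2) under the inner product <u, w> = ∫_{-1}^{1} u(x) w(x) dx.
g(x) = -2*x^2/7 + x/5 - 6/35

The best approximation g ∈ W is the orthogonal projection of f onto W. Writing g = a_0 + a_1 x + a_2 x^2, the coefficients solve the normal equations G · a = b where
  G_{ij} = <φ_i, φ_j> and b_i = <f, φ_i>, with φ_0 = 1, φ_1 = x, φ_2 = x^2.
G =
  [2, 0, 2/3]
  [0, 2/3, 0]
  [2/3, 0, 2/5],
b = (-8/15, 2/15, -8/35).
Solving gives a_0 = -6/35, a_1 = 1/5, a_2 = -2/7, so
  g(x) = -2*x^2/7 + x/5 - 6/35.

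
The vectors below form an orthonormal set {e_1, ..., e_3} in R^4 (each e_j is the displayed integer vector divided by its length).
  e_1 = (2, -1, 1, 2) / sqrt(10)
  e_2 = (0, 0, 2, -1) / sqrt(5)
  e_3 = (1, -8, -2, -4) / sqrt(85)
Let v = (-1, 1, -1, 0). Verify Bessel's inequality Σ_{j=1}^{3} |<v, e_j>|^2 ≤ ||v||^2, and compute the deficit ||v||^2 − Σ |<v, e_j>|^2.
Σ |<v, e_j>|^2 = 253/85; ||v||^2 = 3; deficit = 2/85

Write each e_j = u_j / sqrt(<u_j, u_j>) where u_j is the displayed integer vector. Then <v, e_j> = <v, u_j> / sqrt(<u_j, u_j>), so |<v, e_j>|^2 = <v, u_j>^2 / <u_j, u_j>.
Coefficients: <v, e_1> = -4/sqrt(10), <v, e_2> = -2/sqrt(5), <v, e_3> = -7/sqrt(85).
Square and sum: Σ |<v, e_j>|^2 = 253/85.
Compute ||v||^2 = v·v = 3.
Deficit = 3 − 253/85 = 2/85 ≥ 0, confirming Bessel's inequality. (The deficit equals ||v − Σ <v,e_j> e_j||^2, the squared distance from v to span{e_j}.)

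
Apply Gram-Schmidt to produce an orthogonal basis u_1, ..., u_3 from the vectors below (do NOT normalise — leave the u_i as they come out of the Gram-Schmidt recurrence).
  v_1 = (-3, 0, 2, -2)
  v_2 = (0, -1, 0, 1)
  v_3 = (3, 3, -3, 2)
Orthogonal basis:
  u_1 = (-3, 0, 2, -2)
  u_2 = (-6/17, -1, 4/17, 13/17)
  u_3 = (-1, 7/6, -1/3, 7/6)

Apply the Gram-Schmidt recurrence
  u_1 = v_1
  u_i = v_i − Σ_{j<i} ((v_i · u_j) / (u_j · u_j)) · u_j.

Step by step this gives:
  u_1 = (-3, 0, 2, -2)
  u_2 = (-6/17, -1, 4/17, 13/17)
  u_3 = (-1, 7/6, -1/3, 7/6)

Orthogonality check:
  u_2 · u_1 = 0 (should be 0)
  u_3 · u_1 = 0 (should be 0)
  u_3 · u_2 = 0 (should be 0)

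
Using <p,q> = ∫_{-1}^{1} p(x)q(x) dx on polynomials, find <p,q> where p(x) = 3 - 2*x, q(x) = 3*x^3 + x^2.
<p,q> = -2/5

Expand the product: p(x)·q(x) = -6*x^4 + 7*x^3 + 3*x^2.
∫_{-1}^{1} of each monomial x^k gives [2/(k+1) if k even, 0 if k odd]. Integrating term-by-term (or equivalently evaluating the antiderivative F(x) = -6*x^5/5 + 7*x^4/4 + x^3 at the endpoints):
  F(1) − F(−1) = 31/20 − (39/20) = -2/5.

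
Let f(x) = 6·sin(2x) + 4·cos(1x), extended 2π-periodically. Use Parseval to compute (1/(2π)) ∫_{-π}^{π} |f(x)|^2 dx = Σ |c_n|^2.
Σ |c_n|^2 = 26

Expand |f|^2 and use orthogonality of {sin(nx), cos(mx)} on [-π, π]:
  ∫_{-π}^{π} sin(nx)^2 dx = π, ∫ cos(mx)^2 dx = π, and cross terms integrate to 0.
So ∫_{-π}^{π} f(x)^2 dx = 6^2 · π + 4^2 · π = (36 + 16)π.
Divide by 2π: (36 + 16)/2 = 26.
By Parseval, this equals Σ |c_n|^2.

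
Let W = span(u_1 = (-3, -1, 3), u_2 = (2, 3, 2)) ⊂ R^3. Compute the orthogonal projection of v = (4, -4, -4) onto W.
proj_W(v) = (276/157, -244/157, -852/157)

Set up U = [u_1 | ... | u_2] ∈ R^(3×2). The projector onto W = col(U) is P = U (U^T U)^(-1) U^T.
Compute U^T U =
  [19, -3]
  [-3, 17],
and U^T v = (-20, -12).
Solve U^T U · c = U^T v for the coefficients: c = (-188/157, -144/157). The projection is proj_W(v) = U c.
Check: (v - proj_W(v)) · u_1 = 0  (should be 0).
Check: (v - proj_W(v)) · u_2 = 0  (should be 0).
Result: proj_W(v) = (276/157, -244/157, -852/157).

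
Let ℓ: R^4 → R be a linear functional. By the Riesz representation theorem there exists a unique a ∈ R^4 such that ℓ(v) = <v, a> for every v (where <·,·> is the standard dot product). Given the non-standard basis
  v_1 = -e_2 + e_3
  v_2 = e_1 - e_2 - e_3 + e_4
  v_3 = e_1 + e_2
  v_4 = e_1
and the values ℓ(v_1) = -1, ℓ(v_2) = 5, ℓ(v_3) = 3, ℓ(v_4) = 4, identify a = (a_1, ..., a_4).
a = (4, -1, -2, -2)

Write a = (a_1, ..., a_4) in the standard basis. For each basis vector v_i, ℓ(v_i) = <v_i, a> is a linear equation in the a_j's. Collect the n equations into a matrix system V a = ℓ, where row i of V is v_i (expressed in the standard basis). Since V is invertible (lower-triangular with 1s on the diagonal, up to permutation), solve by back-substitution:
  V =
[[0, -1, 1, 0],
 [1, -1, -1, 1],
 [1, 1, 0, 0],
 [1, 0, 0, 0]]
  V a = (-1, 5, 3, 4)
Solving gives a = (4, -1, -2, -2).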